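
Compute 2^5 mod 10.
5 = 4 + 1 (binary 101). Repeated squaring mod 10: 2^1 ≡ 2; 2^2 ≡ 2² = 4 ≡ 4; 2^4 ≡ 4² = 16 ≡ 6. Multiply: 2^5 = 2^4 × 2^1 ≡ 6 × 2 (mod 10): 6 × 2 = 12 ≡ 2. So 2^5 ≡ 2 (mod 10).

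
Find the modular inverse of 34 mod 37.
34^(-1) ≡ 12 (mod 37). Verification: 34 × 12 = 408 ≡ 1 (mod 37)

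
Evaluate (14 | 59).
(14/59) = 14^{29} mod 59 = -1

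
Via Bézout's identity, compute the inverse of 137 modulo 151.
Extended GCD: 137(-54) + 151(49) = 1. So 137^(-1) ≡ 97 ≡ 97 (mod 151). Verify: 137 × 97 = 13289 ≡ 1 (mod 151)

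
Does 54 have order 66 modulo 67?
p - 1 = 66 has prime divisors 2, 3, 11. Check 54^(66/q) mod 67 for each: 54^(66/2) = 54^33 ≡ 1, 54^(66/3) = 54^22 ≡ 37, 54^(66/11) = 54^6 ≡ 62 (mod 67). Since 54^33 ≡ 1 (mod 67), the order of 54 divides 33 (in fact the order is 33) ≠ 66, so it is not a primitive root.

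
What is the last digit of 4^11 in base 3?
Using Fermat: 4^{2} ≡ 1 (mod 3). 11 ≡ 1 (mod 2). So 4^{11} ≡ 4^{1} ≡ 1 (mod 3)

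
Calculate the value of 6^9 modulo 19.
9 = 8 + 1 (binary 1001). Repeated squaring mod 19: 6^1 ≡ 6; 6^2 ≡ 6² = 36 ≡ 17; 6^4 ≡ 17² = 289 ≡ 4; 6^8 ≡ 4² = 16 ≡ 16. Multiply: 6^9 = 6^8 × 6^1 ≡ 16 × 6 (mod 19): 16 × 6 = 96 ≡ 1. So 6^9 ≡ 1 (mod 19).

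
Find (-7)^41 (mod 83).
Using repeated squaring. (-7) ≡ 76 (mod 83). 41 = 32 + 8 + 1 (binary 101001). Repeated squaring mod 83: 76^1 ≡ 76; 76^2 ≡ 76² = 5776 ≡ 49; 76^4 ≡ 49² = 2401 ≡ 77; 76^8 ≡ 77² = 5929 ≡ 36; 76^16 ≡ 36² = 1296 ≡ 51; 76^32 ≡ 51² = 2601 ≡ 28. Multiply: (-7)^41 ≡ 76^32 × 76^8 × 76^1 ≡ 28 × 36 × 76 (mod 83): 28 × 36 = 1008 ≡ 12; 12 × 76 = 912 ≡ 82. So (-7)^41 ≡ 82 (mod 83).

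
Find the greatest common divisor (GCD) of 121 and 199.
1

Using the Euclidean algorithm:
121 = 0 × 199 + 121
199 = 1 × 121 + 78
121 = 1 × 78 + 43
78 = 1 × 43 + 35
43 = 1 × 35 + 8
35 = 4 × 8 + 3
8 = 2 × 3 + 2
3 = 1 × 2 + 1
2 = 2 × 1 + 0

GCD(121, 199) = 1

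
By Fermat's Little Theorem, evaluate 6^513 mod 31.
By Fermat: 6^{30} ≡ 1 (mod 31). 513 ≡ 3 (mod 30). So 6^{513} ≡ 6^{3} ≡ 30 (mod 31)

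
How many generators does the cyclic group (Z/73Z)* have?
24

The number of primitive roots modulo p is φ(p-1) = φ(72)
φ(72) = 24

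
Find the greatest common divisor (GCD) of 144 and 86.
2

Using the Euclidean algorithm:
144 = 1 × 86 + 58
86 = 1 × 58 + 28
58 = 2 × 28 + 2
28 = 14 × 2 + 0

GCD(144, 86) = 2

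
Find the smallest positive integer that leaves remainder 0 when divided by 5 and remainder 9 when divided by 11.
M = 5 × 11 = 55. M₁ = 11, y₁ ≡ 1 (mod 5). M₂ = 5, y₂ ≡ 9 (mod 11). r = 0×11×1 + 9×5×9 ≡ 20 (mod 55). The smallest positive such number is 20.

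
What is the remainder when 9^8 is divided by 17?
8 = 8 (binary 1000). Repeated squaring mod 17: 9^1 ≡ 9; 9^2 ≡ 9² = 81 ≡ 13; 9^4 ≡ 13² = 169 ≡ 16; 9^8 ≡ 16² = 256 ≡ 1. So 9^8 ≡ 1 (mod 17).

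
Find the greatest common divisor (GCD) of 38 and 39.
1

Using the Euclidean algorithm:
38 = 0 × 39 + 38
39 = 1 × 38 + 1
38 = 38 × 1 + 0

GCD(38, 39) = 1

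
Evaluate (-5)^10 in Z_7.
(-5) ≡ 2 (mod 7). 10 = 8 + 2 (binary 1010). Repeated squaring mod 7: 2^1 ≡ 2; 2^2 ≡ 2² = 4 ≡ 4; 2^4 ≡ 4² = 16 ≡ 2; 2^8 ≡ 2² = 4 ≡ 4. Multiply: (-5)^10 ≡ 2^8 × 2^2 ≡ 4 × 4 (mod 7): 4 × 4 = 16 ≡ 2. So (-5)^10 ≡ 2 (mod 7).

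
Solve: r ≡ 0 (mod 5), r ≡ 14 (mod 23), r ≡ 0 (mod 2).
M = 5 × 23 × 2 = 230. M₁ = 46, y₁ ≡ 1 (mod 5). M₂ = 10, y₂ ≡ 7 (mod 23). M₃ = 115, y₃ ≡ 1 (mod 2). r = 0×46×1 + 14×10×7 + 0×115×1 ≡ 60 (mod 230)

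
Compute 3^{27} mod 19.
18

Using successive squaring:
Binary expansion of 27: 11011
Powers of 3 mod 19 (each is the square of the previous):
  3^1 ≡ 3 (mod 19)
  3^2 ≡ 3² = 9 ≡ 9 (mod 19)
  3^4 ≡ 9² = 81 ≡ 5 (mod 19)
  3^8 ≡ 5² = 25 ≡ 6 (mod 19)
  3^16 ≡ 6² = 36 ≡ 17 (mod 19)
27 = 16 + 8 + 2 + 1, so 3^27 = 3^16 × 3^8 × 3^2 × 3^1 ≡ 17 × 6 × 9 × 3 (mod 19)
Multiplying step by step:
  17 × 6 = 102 ≡ 7 (mod 19)
  7 × 9 = 63 ≡ 6 (mod 19)
  6 × 3 = 18 ≡ 18 (mod 19)
Result: 3^27 ≡ 18 (mod 19)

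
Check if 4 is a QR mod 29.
By Euler's criterion: 4^{14} ≡ 1 (mod 29). Since this equals 1, 4 is a QR.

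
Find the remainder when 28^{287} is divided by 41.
By Fermat: 28^{40} ≡ 1 (mod 41). 287 = 7×40 + 7. So 28^{287} ≡ 28^{7} ≡ 15 (mod 41)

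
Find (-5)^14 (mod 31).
Using repeated squaring. (-5) ≡ 26 (mod 31). 14 = 8 + 4 + 2 (binary 1110). Repeated squaring mod 31: 26^1 ≡ 26; 26^2 ≡ 26² = 676 ≡ 25; 26^4 ≡ 25² = 625 ≡ 5; 26^8 ≡ 5² = 25 ≡ 25. Multiply: (-5)^14 ≡ 26^8 × 26^4 × 26^2 ≡ 25 × 5 × 25 (mod 31): 25 × 5 = 125 ≡ 1; 1 × 25 = 25 ≡ 25. So (-5)^14 ≡ 25 (mod 31).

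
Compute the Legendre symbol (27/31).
(27/31) = 27^{15} mod 31 = -1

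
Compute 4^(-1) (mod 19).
4^(-1) ≡ 5 (mod 19). Verification: 4 × 5 = 20 ≡ 1 (mod 19)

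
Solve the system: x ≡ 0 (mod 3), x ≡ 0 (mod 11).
M = 3 × 11 = 33. M₁ = 11, y₁ ≡ 2 (mod 3). M₂ = 3, y₂ ≡ 4 (mod 11). x = 0×11×2 + 0×3×4 ≡ 0 (mod 33)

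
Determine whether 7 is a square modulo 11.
By Euler's criterion: 7^{5} ≡ 10 (mod 11). Since this equals -1 (≡ 10), 7 is not a QR.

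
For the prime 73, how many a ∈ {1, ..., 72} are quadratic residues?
For prime 73, there are (p-1)/2 = (73-1)/2 = 36 quadratic residues (excluding 0).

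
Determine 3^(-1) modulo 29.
3^(-1) ≡ 10 (mod 29). Verification: 3 × 10 = 30 ≡ 1 (mod 29)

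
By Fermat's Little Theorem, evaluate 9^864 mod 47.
By Fermat: 9^{46} ≡ 1 (mod 47). 864 ≡ 36 (mod 46). So 9^{864} ≡ 9^{36} ≡ 27 (mod 47)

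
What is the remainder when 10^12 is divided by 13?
Using Fermat: 10^{12} ≡ 1 (mod 13). 12 ≡ 0 (mod 12). So 10^{12} ≡ 10^{0} ≡ 1 (mod 13)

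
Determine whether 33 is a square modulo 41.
By Euler's criterion: 33^{20} ≡ 1 (mod 41). Since this equals 1, 33 is a QR.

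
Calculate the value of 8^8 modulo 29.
8 = 8 (binary 1000). Repeated squaring mod 29: 8^1 ≡ 8; 8^2 ≡ 8² = 64 ≡ 6; 8^4 ≡ 6² = 36 ≡ 7; 8^8 ≡ 7² = 49 ≡ 20. So 8^8 ≡ 20 (mod 29).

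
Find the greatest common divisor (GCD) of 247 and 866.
1

Using the Euclidean algorithm:
247 = 0 × 866 + 247
866 = 3 × 247 + 125
247 = 1 × 125 + 122
125 = 1 × 122 + 3
122 = 40 × 3 + 2
3 = 1 × 2 + 1
2 = 2 × 1 + 0

GCD(247, 866) = 1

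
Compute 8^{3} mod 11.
6

Using successive squaring:
Binary expansion of 3: 11
Powers of 8 mod 11 (each is the square of the previous):
  8^1 ≡ 8 (mod 11)
  8^2 ≡ 8² = 64 ≡ 9 (mod 11)
3 = 2 + 1, so 8^3 = 8^2 × 8^1 ≡ 9 × 8 (mod 11)
Multiplying step by step:
  9 × 8 = 72 ≡ 6 (mod 11)
Result: 8^3 ≡ 6 (mod 11)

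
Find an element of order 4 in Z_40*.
3 has order 4 mod 40 since 3^{4} ≡ 1 (mod 40) and no smaller power works.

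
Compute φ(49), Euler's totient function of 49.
42

Prime factorization: 49 = 7^2
Using the formula φ(n) = n × Π(1 - 1/p) for each prime factor p:
φ(49) = 49 × (1 - 1/7)
φ(49) = 42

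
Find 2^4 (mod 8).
4 = 4 (binary 100). Repeated squaring mod 8: 2^1 ≡ 2; 2^2 ≡ 2² = 4 ≡ 4; 2^4 ≡ 4² = 16 ≡ 0. So 2^4 ≡ 0 (mod 8).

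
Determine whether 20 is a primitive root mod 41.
p - 1 = 40 has prime divisors 2, 5. Check 20^(40/q) mod 41 for each: 20^(40/2) = 20^20 ≡ 1, 20^(40/5) = 20^8 ≡ 37 (mod 41). Since 20^20 ≡ 1 (mod 41), the order of 20 divides 20 (in fact the order is 20) ≠ 40, so it is not a primitive root.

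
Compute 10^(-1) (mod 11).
10^(-1) ≡ 10 (mod 11). Verification: 10 × 10 = 100 ≡ 1 (mod 11)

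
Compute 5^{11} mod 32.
29

Using successive squaring:
Binary expansion of 11: 1011
Powers of 5 mod 32 (each is the square of the previous):
  5^1 ≡ 5 (mod 32)
  5^2 ≡ 5² = 25 ≡ 25 (mod 32)
  5^4 ≡ 25² = 625 ≡ 17 (mod 32)
  5^8 ≡ 17² = 289 ≡ 1 (mod 32)
11 = 8 + 2 + 1, so 5^11 = 5^8 × 5^2 × 5^1 ≡ 1 × 25 × 5 (mod 32)
Multiplying step by step:
  1 × 25 = 25 ≡ 25 (mod 32)
  25 × 5 = 125 ≡ 29 (mod 32)
Result: 5^11 ≡ 29 (mod 32)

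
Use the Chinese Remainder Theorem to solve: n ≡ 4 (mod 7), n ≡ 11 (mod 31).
11

Using the Chinese Remainder Theorem:
M = product of moduli = 217
For equation 1: M_1 = 31, 31 ≡ 3 (mod 7), inverse of 31 mod 7 is 5 (check: 3 × 5 = 15 ≡ 1 (mod 7))
For equation 2: M_2 = 7, 7 ≡ 7 (mod 31), inverse of 7 mod 31 is 9 (check: 7 × 9 = 63 ≡ 1 (mod 31))
Combine: n ≡ Σ r_i×M_i×(M_i⁻¹ mod m_i) = 4×31×5 + 11×7×9 = 620 + 693 = 1313
1313 mod 217 = 11
n ≡ 11 (mod 217)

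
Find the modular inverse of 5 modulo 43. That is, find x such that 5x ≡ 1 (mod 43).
26

Using Extended Euclidean Algorithm:
gcd(5, 43) = 1
Bezout coefficients: 5 × -17 + 43 × 2 = 1
So 5 × -17 ≡ 1 (mod 43)
The inverse is -17 mod 43 = 26
Verification: 5 × 26 = 130 = 3 × 43 + 1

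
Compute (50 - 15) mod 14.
7

(50 - 15) = 35
35 mod 14 = 7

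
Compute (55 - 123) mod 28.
16

(55 - 123) = -68
-68 mod 28 = 16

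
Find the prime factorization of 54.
2 × 3^3

Divide by primes starting from smallest:
54 ÷ 2 = 27
27 ÷ 3 = 9
9 ÷ 3 = 3
3 ÷ 3 = 1

54 = 2 × 3^3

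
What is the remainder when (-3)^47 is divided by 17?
Using Fermat: (-3)^{16} ≡ 1 (mod 17). 47 ≡ 15 (mod 16). So (-3)^{47} ≡ (-3)^{15} ≡ 11 (mod 17)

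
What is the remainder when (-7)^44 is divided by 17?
Using Fermat: (-7)^{16} ≡ 1 (mod 17). 44 ≡ 12 (mod 16). So (-7)^{44} ≡ (-7)^{12} ≡ 13 (mod 17)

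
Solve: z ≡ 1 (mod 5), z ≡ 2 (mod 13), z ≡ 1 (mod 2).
M = 5 × 13 × 2 = 130. M₁ = 26, y₁ ≡ 1 (mod 5). M₂ = 10, y₂ ≡ 4 (mod 13). M₃ = 65, y₃ ≡ 1 (mod 2). z = 1×26×1 + 2×10×4 + 1×65×1 ≡ 41 (mod 130)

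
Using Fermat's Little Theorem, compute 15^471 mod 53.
By Fermat: 15^{52} ≡ 1 (mod 53). 471 ≡ 3 (mod 52). So 15^{471} ≡ 15^{3} ≡ 36 (mod 53)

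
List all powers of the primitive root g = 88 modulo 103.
g^1, g^2, ..., g^{102} mod 103: {88, 19, 24, 52, 44, 61, 12, 26, 22, 82, 6, 13, 11, 41, 3, 58, 57, 72, 53, 29, 80, 36, 78, 66, 40, 18, 39, 33, 20, 9, 71, 68, 10, 56, 87, 34, 5, 28, 95, 17, 54, 14, 99, 60, 27, 7, 101, 30, 65, 55, 102, 15, 84, 79, 51, 59, 42, 91, 77, 81, 21, 97, 90, 92, 62, 100, 45, 46, 31, 50, 74, 23, 67, 25, 37, 63, 85, 64, 70, 83, 94, 32, 35, 93, 47, 16, 69, 98, 75, 8, 86, 49, 89, 4, 43, 76, 96, 2, 73, 38, 48, 1}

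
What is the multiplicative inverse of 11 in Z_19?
7

Using Extended Euclidean Algorithm:
gcd(11, 19) = 1
Bezout coefficients: 11 × 7 + 19 × -4 = 1
So 11 × 7 ≡ 1 (mod 19)
The inverse is 7 mod 19 = 7
Verification: 11 × 7 = 77 = 4 × 19 + 1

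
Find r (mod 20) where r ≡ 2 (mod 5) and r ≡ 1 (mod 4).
M = 5 × 4 = 20. M₁ = 4, y₁ ≡ 4 (mod 5). M₂ = 5, y₂ ≡ 1 (mod 4). r = 2×4×4 + 1×5×1 ≡ 17 (mod 20)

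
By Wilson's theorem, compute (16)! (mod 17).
By Wilson's theorem, (16)! ≡ -1 ≡ 16 (mod 17)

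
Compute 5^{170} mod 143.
12

Using successive squaring:
Binary expansion of 170: 10101010
Powers of 5 mod 143 (each is the square of the previous):
  5^1 ≡ 5 (mod 143)
  5^2 ≡ 5² = 25 ≡ 25 (mod 143)
  5^4 ≡ 25² = 625 ≡ 53 (mod 143)
  5^8 ≡ 53² = 2809 ≡ 92 (mod 143)
  5^16 ≡ 92² = 8464 ≡ 27 (mod 143)
  5^32 ≡ 27² = 729 ≡ 14 (mod 143)
  5^64 ≡ 14² = 196 ≡ 53 (mod 143)
  5^128 ≡ 53² = 2809 ≡ 92 (mod 143)
170 = 128 + 32 + 8 + 2, so 5^170 = 5^128 × 5^32 × 5^8 × 5^2 ≡ 92 × 14 × 92 × 25 (mod 143)
Multiplying step by step:
  92 × 14 = 1288 ≡ 1 (mod 143)
  1 × 92 = 92 ≡ 92 (mod 143)
  92 × 25 = 2300 ≡ 12 (mod 143)
Result: 5^170 ≡ 12 (mod 143)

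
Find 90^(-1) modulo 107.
44

Using Extended Euclidean Algorithm:
gcd(90, 107) = 1
Bezout coefficients: 90 × 44 + 107 × -37 = 1
So 90 × 44 ≡ 1 (mod 107)
The inverse is 44 mod 107 = 44
Verification: 90 × 44 = 3960 = 37 × 107 + 1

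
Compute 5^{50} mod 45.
25

Using successive squaring:
Binary expansion of 50: 110010
Powers of 5 mod 45 (each is the square of the previous):
  5^1 ≡ 5 (mod 45)
  5^2 ≡ 5² = 25 ≡ 25 (mod 45)
  5^4 ≡ 25² = 625 ≡ 40 (mod 45)
  5^8 ≡ 40² = 1600 ≡ 25 (mod 45)
  5^16 ≡ 25² = 625 ≡ 40 (mod 45)
  5^32 ≡ 40² = 1600 ≡ 25 (mod 45)
50 = 32 + 16 + 2, so 5^50 = 5^32 × 5^16 × 5^2 ≡ 25 × 40 × 25 (mod 45)
Multiplying step by step:
  25 × 40 = 1000 ≡ 10 (mod 45)
  10 × 25 = 250 ≡ 25 (mod 45)
Result: 5^50 ≡ 25 (mod 45)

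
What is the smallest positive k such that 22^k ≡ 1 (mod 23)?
Powers of 22 mod 23: 22^1≡22, 22^2≡1. Order = 2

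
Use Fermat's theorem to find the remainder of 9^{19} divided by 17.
15

By Fermat's Little Theorem, a^(p-1) ≡ 1 (mod p) for prime p and gcd(a, p) = 1
Here p = 17, so 9^16 ≡ 1 (mod 17)
We can reduce the exponent: 19 mod 16 = 3
So 9^19 ≡ 9^3 (mod 17)
Computing: 9^3 mod 17 = 15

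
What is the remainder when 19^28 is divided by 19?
Using repeated squaring. 19 ≡ 0 (mod 19). 28 = 16 + 8 + 4 (binary 11100). Repeated squaring mod 19: 0^1 ≡ 0; 0^2 ≡ 0² = 0 ≡ 0; 0^4 ≡ 0² = 0 ≡ 0; 0^8 ≡ 0² = 0 ≡ 0; 0^16 ≡ 0² = 0 ≡ 0. Multiply: 19^28 ≡ 0^16 × 0^8 × 0^4 ≡ 0 × 0 × 0 (mod 19): 0 × 0 = 0 ≡ 0; 0 × 0 = 0 ≡ 0. So 19^28 ≡ 0 (mod 19).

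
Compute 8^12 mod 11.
Using Fermat: 8^{10} ≡ 1 (mod 11). 12 ≡ 2 (mod 10). So 8^{12} ≡ 8^{2} ≡ 9 (mod 11)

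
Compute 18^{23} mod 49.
30

Using successive squaring:
Binary expansion of 23: 10111
Powers of 18 mod 49 (each is the square of the previous):
  18^1 ≡ 18 (mod 49)
  18^2 ≡ 18² = 324 ≡ 30 (mod 49)
  18^4 ≡ 30² = 900 ≡ 18 (mod 49)
  18^8 ≡ 18² = 324 ≡ 30 (mod 49)
  18^16 ≡ 30² = 900 ≡ 18 (mod 49)
23 = 16 + 4 + 2 + 1, so 18^23 = 18^16 × 18^4 × 18^2 × 18^1 ≡ 18 × 18 × 30 × 18 (mod 49)
Multiplying step by step:
  18 × 18 = 324 ≡ 30 (mod 49)
  30 × 30 = 900 ≡ 18 (mod 49)
  18 × 18 = 324 ≡ 30 (mod 49)
Result: 18^23 ≡ 30 (mod 49)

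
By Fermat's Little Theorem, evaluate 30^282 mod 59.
By Fermat: 30^{58} ≡ 1 (mod 59). 282 = 4×58 + 50. So 30^{282} ≡ 30^{50} ≡ 20 (mod 59)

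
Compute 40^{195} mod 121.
120

Using successive squaring:
Binary expansion of 195: 11000011
Powers of 40 mod 121 (each is the square of the previous):
  40^1 ≡ 40 (mod 121)
  40^2 ≡ 40² = 1600 ≡ 27 (mod 121)
  40^4 ≡ 27² = 729 ≡ 3 (mod 121)
  40^8 ≡ 3² = 9 ≡ 9 (mod 121)
  40^16 ≡ 9² = 81 ≡ 81 (mod 121)
  40^32 ≡ 81² = 6561 ≡ 27 (mod 121)
  40^64 ≡ 27² = 729 ≡ 3 (mod 121)
  40^128 ≡ 3² = 9 ≡ 9 (mod 121)
195 = 128 + 64 + 2 + 1, so 40^195 = 40^128 × 40^64 × 40^2 × 40^1 ≡ 9 × 3 × 27 × 40 (mod 121)
Multiplying step by step:
  9 × 3 = 27 ≡ 27 (mod 121)
  27 × 27 = 729 ≡ 3 (mod 121)
  3 × 40 = 120 ≡ 120 (mod 121)
Result: 40^195 ≡ 120 (mod 121)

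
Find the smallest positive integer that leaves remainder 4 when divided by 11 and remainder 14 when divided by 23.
M = 11 × 23 = 253. M₁ = 23, y₁ ≡ 1 (mod 11). M₂ = 11, y₂ ≡ 21 (mod 23). k = 4×23×1 + 14×11×21 ≡ 37 (mod 253). The smallest positive such number is 37.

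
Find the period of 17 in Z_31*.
Powers of 17 mod 31: 17^1≡17, 17^2≡10, 17^3≡15, 17^4≡7, 17^5≡26, 17^6≡8, 17^7≡12, 17^8≡18, 17^9≡27, 17^10≡25, 17^11≡22, 17^12≡2, 17^13≡3, 17^14≡20, 17^15≡30, 17^16≡14, 17^17≡21, 17^18≡16, 17^19≡24, 17^20≡5, 17^21≡23, 17^22≡19, 17^23≡13, 17^24≡4, 17^25≡6, 17^26≡9, 17^27≡29, 17^28≡28, 17^29≡11, 17^30≡1. Order = 30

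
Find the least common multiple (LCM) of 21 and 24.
168

First find GCD(21, 24) using the Euclidean algorithm:
21 = 0 × 24 + 21
24 = 1 × 21 + 3
21 = 7 × 3 + 0
GCD(21, 24) = 3

LCM formula: LCM(a, b) = (a × b) / GCD(a, b)
LCM(21, 24) = (21 × 24) / 3
LCM(21, 24) = 504 / 3
LCM(21, 24) = 168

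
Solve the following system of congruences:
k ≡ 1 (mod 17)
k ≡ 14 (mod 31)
324

Using the Chinese Remainder Theorem:
M = product of moduli = 527
For equation 1: M_1 = 31, 31 ≡ 14 (mod 17), inverse of 31 mod 17 is 11 (check: 14 × 11 = 154 ≡ 1 (mod 17))
For equation 2: M_2 = 17, 17 ≡ 17 (mod 31), inverse of 17 mod 31 is 11 (check: 17 × 11 = 187 ≡ 1 (mod 31))
Combine: k ≡ Σ r_i×M_i×(M_i⁻¹ mod m_i) = 1×31×11 + 14×17×11 = 341 + 2618 = 2959
2959 mod 527 = 324
k ≡ 324 (mod 527)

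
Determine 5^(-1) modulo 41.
5^(-1) ≡ 33 (mod 41). Verification: 5 × 33 = 165 ≡ 1 (mod 41)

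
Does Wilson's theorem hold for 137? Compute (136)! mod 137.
(136)! mod 137 = 136. Since this equals -1 (mod 137), Wilson confirms 137 is prime.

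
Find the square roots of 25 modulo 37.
The square roots of 25 mod 37 are 5 and 32. Verify: 5² = 25 ≡ 25 (mod 37)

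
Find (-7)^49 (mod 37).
Using Fermat: (-7)^{36} ≡ 1 (mod 37). 49 ≡ 13 (mod 36). So (-7)^{49} ≡ (-7)^{13} ≡ 4 (mod 37)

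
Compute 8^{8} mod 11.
5

Using successive squaring:
Binary expansion of 8: 1000
Powers of 8 mod 11 (each is the square of the previous):
  8^1 ≡ 8 (mod 11)
  8^2 ≡ 8² = 64 ≡ 9 (mod 11)
  8^4 ≡ 9² = 81 ≡ 4 (mod 11)
  8^8 ≡ 4² = 16 ≡ 5 (mod 11)
8 is a power of 2, so 8^8 is the last square: ≡ 5 (mod 11)
Result: 8^8 ≡ 5 (mod 11)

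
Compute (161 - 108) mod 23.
7

(161 - 108) = 53
53 mod 23 = 7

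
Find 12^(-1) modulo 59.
5

Using Extended Euclidean Algorithm:
gcd(12, 59) = 1
Bezout coefficients: 12 × 5 + 59 × -1 = 1
So 12 × 5 ≡ 1 (mod 59)
The inverse is 5 mod 59 = 5
Verification: 12 × 5 = 60 = 1 × 59 + 1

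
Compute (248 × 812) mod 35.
21

(248 × 812) = 201376
201376 mod 35 = 21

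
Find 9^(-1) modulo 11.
5

Using Extended Euclidean Algorithm:
gcd(9, 11) = 1
Bezout coefficients: 9 × 5 + 11 × -4 = 1
So 9 × 5 ≡ 1 (mod 11)
The inverse is 5 mod 11 = 5
Verification: 9 × 5 = 45 = 4 × 11 + 1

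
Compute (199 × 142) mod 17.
4

(199 × 142) = 28258
28258 mod 17 = 4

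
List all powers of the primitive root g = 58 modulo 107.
g^1, g^2, ..., g^{106} mod 107: {58, 47, 51, 69, 43, 33, 95, 53, 78, 30, 28, 19, 32, 37, 6, 27, 68, 92, 93, 44, 91, 35, 104, 40, 73, 61, 7, 85, 8, 36, 55, 87, 17, 23, 50, 11, 103, 89, 26, 10, 45, 42, 82, 48, 2, 9, 94, 102, 31, 86, 66, 83, 106, 49, 60, 56, 38, 64, 74, 12, 54, 29, 77, 79, 88, 75, 70, 101, 80, 39, 15, 14, 63, 16, 72, 3, 67, 34, 46, 100, 22, 99, 71, 52, 20, 90, 84, 57, 96, 4, 18, 81, 97, 62, 65, 25, 59, 105, 98, 13, 5, 76, 21, 41, 24, 1}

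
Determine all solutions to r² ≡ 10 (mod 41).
The square roots of 10 mod 41 are 16 and 25. Verify: 16² = 256 ≡ 10 (mod 41)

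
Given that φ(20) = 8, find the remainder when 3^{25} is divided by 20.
By Euler: 3^{8} ≡ 1 (mod 20) since gcd(3, 20) = 1. 25 = 3×8 + 1. So 3^{25} ≡ 3^{1} ≡ 3 (mod 20)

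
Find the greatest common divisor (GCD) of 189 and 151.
1

Using the Euclidean algorithm:
189 = 1 × 151 + 38
151 = 3 × 38 + 37
38 = 1 × 37 + 1
37 = 37 × 1 + 0

GCD(189, 151) = 1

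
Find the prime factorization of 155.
5 × 31

Divide by primes starting from smallest:
155 ÷ 5 = 31
31 ÷ 31 = 1

155 = 5 × 31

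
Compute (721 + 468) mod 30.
19

(721 + 468) = 1189
1189 mod 30 = 19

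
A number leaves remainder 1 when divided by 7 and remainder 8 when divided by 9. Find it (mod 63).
M = 7 × 9 = 63. M₁ = 9, y₁ ≡ 4 (mod 7). M₂ = 7, y₂ ≡ 4 (mod 9). x = 1×9×4 + 8×7×4 ≡ 8 (mod 63)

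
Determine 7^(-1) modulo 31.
7^(-1) ≡ 9 (mod 31). Verification: 7 × 9 = 63 ≡ 1 (mod 31)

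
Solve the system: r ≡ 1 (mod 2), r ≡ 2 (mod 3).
M = 2 × 3 = 6. M₁ = 3, y₁ ≡ 1 (mod 2). M₂ = 2, y₂ ≡ 2 (mod 3). r = 1×3×1 + 2×2×2 ≡ 5 (mod 6)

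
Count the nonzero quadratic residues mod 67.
For prime 67, there are (p-1)/2 = (67-1)/2 = 33 quadratic residues (excluding 0).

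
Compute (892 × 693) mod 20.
16

(892 × 693) = 618156
618156 mod 20 = 16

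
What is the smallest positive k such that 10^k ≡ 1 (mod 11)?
Powers of 10 mod 11: 10^1≡10, 10^2≡1. Order = 2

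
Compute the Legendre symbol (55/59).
(55/59) = 55^{29} mod 59 = -1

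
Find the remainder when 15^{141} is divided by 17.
By Fermat: 15^{16} ≡ 1 (mod 17). 141 = 8×16 + 13. So 15^{141} ≡ 15^{13} ≡ 2 (mod 17)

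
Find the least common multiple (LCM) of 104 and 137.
14248

First find GCD(104, 137) using the Euclidean algorithm:
104 = 0 × 137 + 104
137 = 1 × 104 + 33
104 = 3 × 33 + 5
33 = 6 × 5 + 3
5 = 1 × 3 + 2
3 = 1 × 2 + 1
2 = 2 × 1 + 0
GCD(104, 137) = 1

LCM formula: LCM(a, b) = (a × b) / GCD(a, b)
LCM(104, 137) = (104 × 137) / 1
LCM(104, 137) = 14248 / 1
LCM(104, 137) = 14248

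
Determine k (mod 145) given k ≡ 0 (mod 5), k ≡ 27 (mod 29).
85

Using the Chinese Remainder Theorem:
M = product of moduli = 145
For equation 1: M_1 = 29, 29 ≡ 4 (mod 5), inverse of 29 mod 5 is 4 (check: 4 × 4 = 16 ≡ 1 (mod 5))
For equation 2: M_2 = 5, 5 ≡ 5 (mod 29), inverse of 5 mod 29 is 6 (check: 5 × 6 = 30 ≡ 1 (mod 29))
Combine: k ≡ Σ r_i×M_i×(M_i⁻¹ mod m_i) = 0×29×4 + 27×5×6 = 0 + 810 = 810
810 mod 145 = 85
k ≡ 85 (mod 145)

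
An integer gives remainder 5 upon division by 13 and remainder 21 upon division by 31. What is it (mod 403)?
M = 13 × 31 = 403. M₁ = 31, y₁ ≡ 8 (mod 13). M₂ = 13, y₂ ≡ 12 (mod 31). y = 5×31×8 + 21×13×12 ≡ 83 (mod 403). The smallest positive such number is 83.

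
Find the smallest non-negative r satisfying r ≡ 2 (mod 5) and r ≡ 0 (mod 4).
M = 5 × 4 = 20. M₁ = 4, y₁ ≡ 4 (mod 5). M₂ = 5, y₂ ≡ 1 (mod 4). r = 2×4×4 + 0×5×1 ≡ 12 (mod 20)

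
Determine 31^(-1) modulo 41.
31^(-1) ≡ 4 (mod 41). Verification: 31 × 4 = 124 ≡ 1 (mod 41)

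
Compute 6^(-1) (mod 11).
6^(-1) ≡ 2 (mod 11). Verification: 6 × 2 = 12 ≡ 1 (mod 11)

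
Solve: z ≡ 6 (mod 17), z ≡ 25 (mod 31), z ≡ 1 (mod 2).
M = 17 × 31 × 2 = 1054. M₁ = 62, y₁ ≡ 14 (mod 17). M₂ = 34, y₂ ≡ 21 (mod 31). M₃ = 527, y₃ ≡ 1 (mod 2). z = 6×62×14 + 25×34×21 + 1×527×1 ≡ 397 (mod 1054)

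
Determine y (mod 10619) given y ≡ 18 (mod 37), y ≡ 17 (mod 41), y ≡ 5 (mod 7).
10267

Using the Chinese Remainder Theorem:
M = product of moduli = 10619
For equation 1: M_1 = 287, 287 ≡ 28 (mod 37), inverse of 287 mod 37 is 4 (check: 28 × 4 = 112 ≡ 1 (mod 37))
For equation 2: M_2 = 259, 259 ≡ 13 (mod 41), inverse of 259 mod 41 is 19 (check: 13 × 19 = 247 ≡ 1 (mod 41))
For equation 3: M_3 = 1517, 1517 ≡ 5 (mod 7), inverse of 1517 mod 7 is 3 (check: 5 × 3 = 15 ≡ 1 (mod 7))
Combine: y ≡ Σ r_i×M_i×(M_i⁻¹ mod m_i) = 18×287×4 + 17×259×19 + 5×1517×3 = 20664 + 83657 + 22755 = 127076
127076 mod 10619 = 10267
y ≡ 10267 (mod 10619)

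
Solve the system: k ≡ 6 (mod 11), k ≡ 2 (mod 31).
M = 11 × 31 = 341. M₁ = 31, y₁ ≡ 5 (mod 11). M₂ = 11, y₂ ≡ 17 (mod 31). k = 6×31×5 + 2×11×17 ≡ 281 (mod 341)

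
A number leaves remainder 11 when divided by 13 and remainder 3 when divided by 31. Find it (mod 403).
M = 13 × 31 = 403. M₁ = 31, y₁ ≡ 8 (mod 13). M₂ = 13, y₂ ≡ 12 (mod 31). n = 11×31×8 + 3×13×12 ≡ 375 (mod 403)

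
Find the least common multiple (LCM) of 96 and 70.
3360

First find GCD(96, 70) using the Euclidean algorithm:
96 = 1 × 70 + 26
70 = 2 × 26 + 18
26 = 1 × 18 + 8
18 = 2 × 8 + 2
8 = 4 × 2 + 0
GCD(96, 70) = 2

LCM formula: LCM(a, b) = (a × b) / GCD(a, b)
LCM(96, 70) = (96 × 70) / 2
LCM(96, 70) = 6720 / 2
LCM(96, 70) = 3360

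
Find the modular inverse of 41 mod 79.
41^(-1) ≡ 27 (mod 79). Verification: 41 × 27 = 1107 ≡ 1 (mod 79)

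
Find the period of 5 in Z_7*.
Powers of 5 mod 7: 5^1≡5, 5^2≡4, 5^3≡6, 5^4≡2, 5^5≡3, 5^6≡1. Order = 6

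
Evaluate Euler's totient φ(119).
96

Prime factorization: 119 = 7 × 17
Using the formula φ(n) = n × Π(1 - 1/p) for each prime factor p:
φ(119) = 119 × (1 - 1/7) × (1 - 1/17)
φ(119) = 96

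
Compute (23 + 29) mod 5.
2

(23 + 29) = 52
52 mod 5 = 2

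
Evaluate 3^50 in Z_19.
Using Fermat: 3^{18} ≡ 1 (mod 19). 50 ≡ 14 (mod 18). So 3^{50} ≡ 3^{14} ≡ 4 (mod 19)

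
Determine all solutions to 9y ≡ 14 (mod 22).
4

Since gcd(9, 22) = 1 divides 14, a solution exists.
Multiply both sides by the inverse of 9 mod 22:
  9^(-1) mod 22 = 5
  x ≡ 5 × 14 ≡ 70 ≡ 4 (mod 22)
Verification: 9 × 4 = 36 = 1 × 22 + 14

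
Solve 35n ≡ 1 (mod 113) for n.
42

Using Extended Euclidean Algorithm:
gcd(35, 113) = 1
Bezout coefficients: 35 × 42 + 113 × -13 = 1
So 35 × 42 ≡ 1 (mod 113)
The inverse is 42 mod 113 = 42
Verification: 35 × 42 = 1470 = 13 × 113 + 1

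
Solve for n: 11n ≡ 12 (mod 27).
6

Since gcd(11, 27) = 1 divides 12, a solution exists.
Multiply both sides by the inverse of 11 mod 27:
  11^(-1) mod 27 = 5
  x ≡ 5 × 12 ≡ 60 ≡ 6 (mod 27)
Verification: 11 × 6 = 66 = 2 × 27 + 12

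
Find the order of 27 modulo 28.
Powers of 27 mod 28: 27^1≡27, 27^2≡1. Order = 2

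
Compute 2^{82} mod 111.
25

Using successive squaring:
Binary expansion of 82: 1010010
Powers of 2 mod 111 (each is the square of the previous):
  2^1 ≡ 2 (mod 111)
  2^2 ≡ 2² = 4 ≡ 4 (mod 111)
  2^4 ≡ 4² = 16 ≡ 16 (mod 111)
  2^8 ≡ 16² = 256 ≡ 34 (mod 111)
  2^16 ≡ 34² = 1156 ≡ 46 (mod 111)
  2^32 ≡ 46² = 2116 ≡ 7 (mod 111)
  2^64 ≡ 7² = 49 ≡ 49 (mod 111)
82 = 64 + 16 + 2, so 2^82 = 2^64 × 2^16 × 2^2 ≡ 49 × 46 × 4 (mod 111)
Multiplying step by step:
  49 × 46 = 2254 ≡ 34 (mod 111)
  34 × 4 = 136 ≡ 25 (mod 111)
Result: 2^82 ≡ 25 (mod 111)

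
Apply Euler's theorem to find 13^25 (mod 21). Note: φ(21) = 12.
By Euler: 13^{12} ≡ 1 (mod 21) since gcd(13, 21) = 1. 25 = 2×12 + 1. So 13^{25} ≡ 13^{1} ≡ 13 (mod 21)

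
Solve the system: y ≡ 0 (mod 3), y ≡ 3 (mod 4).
M = 3 × 4 = 12. M₁ = 4, y₁ ≡ 1 (mod 3). M₂ = 3, y₂ ≡ 3 (mod 4). y = 0×4×1 + 3×3×3 ≡ 3 (mod 12)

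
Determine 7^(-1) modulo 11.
7^(-1) ≡ 8 (mod 11). Verification: 7 × 8 = 56 ≡ 1 (mod 11)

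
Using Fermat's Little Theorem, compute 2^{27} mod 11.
7

By Fermat's Little Theorem, a^(p-1) ≡ 1 (mod p) for prime p and gcd(a, p) = 1
Here p = 11, so 2^10 ≡ 1 (mod 11)
We can reduce the exponent: 27 mod 10 = 7
So 2^27 ≡ 2^7 (mod 11)
Computing: 2^7 mod 11 = 7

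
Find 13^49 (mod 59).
Using repeated squaring. 49 = 32 + 16 + 1 (binary 110001). Repeated squaring mod 59: 13^1 ≡ 13; 13^2 ≡ 13² = 169 ≡ 51; 13^4 ≡ 51² = 2601 ≡ 5; 13^8 ≡ 5² = 25 ≡ 25; 13^16 ≡ 25² = 625 ≡ 35; 13^32 ≡ 35² = 1225 ≡ 45. Multiply: 13^49 = 13^32 × 13^16 × 13^1 ≡ 45 × 35 × 13 (mod 59): 45 × 35 = 1575 ≡ 41; 41 × 13 = 533 ≡ 2. So 13^49 ≡ 2 (mod 59).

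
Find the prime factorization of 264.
2^3 × 3 × 11

Divide by primes starting from smallest:
264 ÷ 2 = 132
132 ÷ 2 = 66
66 ÷ 2 = 33
33 ÷ 3 = 11
11 ÷ 11 = 1

264 = 2^3 × 3 × 11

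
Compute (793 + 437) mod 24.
6

(793 + 437) = 1230
1230 mod 24 = 6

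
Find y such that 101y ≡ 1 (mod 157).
101^(-1) ≡ 14 (mod 157). Verification: 101 × 14 = 1414 ≡ 1 (mod 157)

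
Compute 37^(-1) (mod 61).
33

Using Extended Euclidean Algorithm:
gcd(37, 61) = 1
Bezout coefficients: 37 × -28 + 61 × 17 = 1
So 37 × -28 ≡ 1 (mod 61)
The inverse is -28 mod 61 = 33
Verification: 37 × 33 = 1221 = 20 × 61 + 1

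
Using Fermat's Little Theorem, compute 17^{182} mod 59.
57

By Fermat's Little Theorem, a^(p-1) ≡ 1 (mod p) for prime p and gcd(a, p) = 1
Here p = 59, so 17^58 ≡ 1 (mod 59)
We can reduce the exponent: 182 mod 58 = 8
So 17^182 ≡ 17^8 (mod 59)
Computing: 17^8 mod 59 = 57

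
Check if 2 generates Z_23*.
p - 1 = 22 has prime divisors 2, 11. Check 2^(22/q) mod 23 for each: 2^(22/2) = 2^11 ≡ 1, 2^(22/11) = 2^2 ≡ 4 (mod 23). Since 2^11 ≡ 1 (mod 23), the order of 2 divides 11 (in fact the order is 11) ≠ 22, so it is not a primitive root.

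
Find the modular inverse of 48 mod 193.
48^(-1) ≡ 189 (mod 193). Verification: 48 × 189 = 9072 ≡ 1 (mod 193)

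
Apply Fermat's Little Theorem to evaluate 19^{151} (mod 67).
39

By Fermat's Little Theorem, a^(p-1) ≡ 1 (mod p) for prime p and gcd(a, p) = 1
Here p = 67, so 19^66 ≡ 1 (mod 67)
We can reduce the exponent: 151 mod 66 = 19
So 19^151 ≡ 19^19 (mod 67)
Computing: 19^19 mod 67 = 39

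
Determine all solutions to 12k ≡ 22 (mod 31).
7

Since gcd(12, 31) = 1 divides 22, a solution exists.
Multiply both sides by the inverse of 12 mod 31:
  12^(-1) mod 31 = 13
  x ≡ 13 × 22 ≡ 286 ≡ 7 (mod 31)
Verification: 12 × 7 = 84 = 2 × 31 + 22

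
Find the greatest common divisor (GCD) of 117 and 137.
1

Using the Euclidean algorithm:
117 = 0 × 137 + 117
137 = 1 × 117 + 20
117 = 5 × 20 + 17
20 = 1 × 17 + 3
17 = 5 × 3 + 2
3 = 1 × 2 + 1
2 = 2 × 1 + 0

GCD(117, 137) = 1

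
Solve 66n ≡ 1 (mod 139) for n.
66^(-1) ≡ 99 (mod 139). Verification: 66 × 99 = 6534 ≡ 1 (mod 139)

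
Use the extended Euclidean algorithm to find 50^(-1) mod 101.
Extended GCD: 50(-2) + 101(1) = 1. So 50^(-1) ≡ 99 ≡ 99 (mod 101). Verify: 50 × 99 = 4950 ≡ 1 (mod 101)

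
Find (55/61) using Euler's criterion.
(55/61) = 55^{30} mod 61 = -1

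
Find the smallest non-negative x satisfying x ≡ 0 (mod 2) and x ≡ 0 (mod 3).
M = 2 × 3 = 6. M₁ = 3, y₁ ≡ 1 (mod 2). M₂ = 2, y₂ ≡ 2 (mod 3). x = 0×3×1 + 0×2×2 ≡ 0 (mod 6)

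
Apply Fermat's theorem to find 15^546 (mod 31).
By Fermat: 15^{30} ≡ 1 (mod 31). 546 ≡ 6 (mod 30). So 15^{546} ≡ 15^{6} ≡ 16 (mod 31)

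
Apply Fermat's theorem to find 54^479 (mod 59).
By Fermat: 54^{58} ≡ 1 (mod 59). 479 = 8×58 + 15. So 54^{479} ≡ 54^{15} ≡ 8 (mod 59)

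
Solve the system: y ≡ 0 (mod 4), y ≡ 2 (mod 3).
M = 4 × 3 = 12. M₁ = 3, y₁ ≡ 3 (mod 4). M₂ = 4, y₂ ≡ 1 (mod 3). y = 0×3×3 + 2×4×1 ≡ 8 (mod 12)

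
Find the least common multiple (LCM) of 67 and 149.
9983

First find GCD(67, 149) using the Euclidean algorithm:
67 = 0 × 149 + 67
149 = 2 × 67 + 15
67 = 4 × 15 + 7
15 = 2 × 7 + 1
7 = 7 × 1 + 0
GCD(67, 149) = 1

LCM formula: LCM(a, b) = (a × b) / GCD(a, b)
LCM(67, 149) = (67 × 149) / 1
LCM(67, 149) = 9983 / 1
LCM(67, 149) = 9983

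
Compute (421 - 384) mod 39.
37

(421 - 384) = 37
37 mod 39 = 37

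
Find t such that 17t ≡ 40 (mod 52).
36

Since gcd(17, 52) = 1 divides 40, a solution exists.
Multiply both sides by the inverse of 17 mod 52:
  17^(-1) mod 52 = 49
  x ≡ 49 × 40 ≡ 1960 ≡ 36 (mod 52)
Verification: 17 × 36 = 612 = 11 × 52 + 40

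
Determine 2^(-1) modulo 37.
2^(-1) ≡ 19 (mod 37). Verification: 2 × 19 = 38 ≡ 1 (mod 37)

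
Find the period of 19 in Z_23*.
Powers of 19 mod 23: 19^1≡19, 19^2≡16, 19^3≡5, 19^4≡3, 19^5≡11, 19^6≡2, 19^7≡15, 19^8≡9, 19^9≡10, 19^10≡6, 19^11≡22, 19^12≡4, 19^13≡7, 19^14≡18, 19^15≡20, 19^16≡12, 19^17≡21, 19^18≡8, 19^19≡14, 19^20≡13, 19^21≡17, 19^22≡1. Order = 22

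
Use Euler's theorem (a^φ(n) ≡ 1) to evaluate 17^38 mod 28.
By Euler: 17^{12} ≡ 1 (mod 28) since gcd(17, 28) = 1. 38 = 3×12 + 2. So 17^{38} ≡ 17^{2} ≡ 9 (mod 28)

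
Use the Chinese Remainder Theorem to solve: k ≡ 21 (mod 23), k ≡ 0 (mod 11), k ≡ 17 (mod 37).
5863

Using the Chinese Remainder Theorem:
M = product of moduli = 9361
For equation 1: M_1 = 407, 407 ≡ 16 (mod 23), inverse of 407 mod 23 is 13 (check: 16 × 13 = 208 ≡ 1 (mod 23))
For equation 2: M_2 = 851, 851 ≡ 4 (mod 11), inverse of 851 mod 11 is 3 (check: 4 × 3 = 12 ≡ 1 (mod 11))
For equation 3: M_3 = 253, 253 ≡ 31 (mod 37), inverse of 253 mod 37 is 6 (check: 31 × 6 = 186 ≡ 1 (mod 37))
Combine: k ≡ Σ r_i×M_i×(M_i⁻¹ mod m_i) = 21×407×13 + 0×851×3 + 17×253×6 = 111111 + 0 + 25806 = 136917
136917 mod 9361 = 5863
k ≡ 5863 (mod 9361)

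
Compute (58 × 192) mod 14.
6

(58 × 192) = 11136
11136 mod 14 = 6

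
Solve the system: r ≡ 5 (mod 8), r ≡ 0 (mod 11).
M = 8 × 11 = 88. M₁ = 11, y₁ ≡ 3 (mod 8). M₂ = 8, y₂ ≡ 7 (mod 11). r = 5×11×3 + 0×8×7 ≡ 77 (mod 88)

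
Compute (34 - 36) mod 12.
10

(34 - 36) = -2
-2 mod 12 = 10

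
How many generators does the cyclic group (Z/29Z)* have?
12

The number of primitive roots modulo p is φ(p-1) = φ(28)
φ(28) = 12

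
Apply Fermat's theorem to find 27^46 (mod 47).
By Fermat's Little Theorem, 27^{46} ≡ 1 (mod 47) since 47 is prime and gcd(27, 47) = 1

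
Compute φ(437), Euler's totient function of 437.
396

Prime factorization: 437 = 19 × 23
Using the formula φ(n) = n × Π(1 - 1/p) for each prime factor p:
φ(437) = 437 × (1 - 1/19) × (1 - 1/23)
φ(437) = 396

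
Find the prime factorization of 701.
701

Divide by primes starting from smallest:
701 ÷ 701 = 1

701 = 701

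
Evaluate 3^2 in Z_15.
2 = 2 (binary 10). Repeated squaring mod 15: 3^1 ≡ 3; 3^2 ≡ 3² = 9 ≡ 9. So 3^2 ≡ 9 (mod 15).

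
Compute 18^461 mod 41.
Using Fermat: 18^{40} ≡ 1 (mod 41). 461 ≡ 21 (mod 40). So 18^{461} ≡ 18^{21} ≡ 18 (mod 41)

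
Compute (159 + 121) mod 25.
5

(159 + 121) = 280
280 mod 25 = 5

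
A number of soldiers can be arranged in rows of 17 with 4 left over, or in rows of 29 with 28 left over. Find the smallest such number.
M = 17 × 29 = 493. M₁ = 29, y₁ ≡ 10 (mod 17). M₂ = 17, y₂ ≡ 12 (mod 29). y = 4×29×10 + 28×17×12 ≡ 463 (mod 493). The smallest positive such number is 463.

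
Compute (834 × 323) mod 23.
6

(834 × 323) = 269382
269382 mod 23 = 6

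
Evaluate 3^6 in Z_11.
6 = 4 + 2 (binary 110). Repeated squaring mod 11: 3^1 ≡ 3; 3^2 ≡ 3² = 9 ≡ 9; 3^4 ≡ 9² = 81 ≡ 4. Multiply: 3^6 = 3^4 × 3^2 ≡ 4 × 9 (mod 11): 4 × 9 = 36 ≡ 3. So 3^6 ≡ 3 (mod 11).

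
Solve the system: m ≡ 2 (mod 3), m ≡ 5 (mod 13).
M = 3 × 13 = 39. M₁ = 13, y₁ ≡ 1 (mod 3). M₂ = 3, y₂ ≡ 9 (mod 13). m = 2×13×1 + 5×3×9 ≡ 5 (mod 39)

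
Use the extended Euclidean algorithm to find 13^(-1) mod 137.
Extended GCD: 13(-21) + 137(2) = 1. So 13^(-1) ≡ 116 ≡ 116 (mod 137). Verify: 13 × 116 = 1508 ≡ 1 (mod 137)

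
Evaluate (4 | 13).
(4/13) = 4^{6} mod 13 = 1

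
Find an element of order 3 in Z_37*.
10 has order 3 mod 37 since 10^{3} ≡ 1 (mod 37) and no smaller power works.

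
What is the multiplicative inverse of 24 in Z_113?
24^(-1) ≡ 33 (mod 113). Verification: 24 × 33 = 792 ≡ 1 (mod 113)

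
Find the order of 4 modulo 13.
Powers of 4 mod 13: 4^1≡4, 4^2≡3, 4^3≡12, 4^4≡9, 4^5≡10, 4^6≡1. Order = 6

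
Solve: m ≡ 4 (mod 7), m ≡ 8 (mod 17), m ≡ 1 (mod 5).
M = 7 × 17 × 5 = 595. M₁ = 85, y₁ ≡ 1 (mod 7). M₂ = 35, y₂ ≡ 1 (mod 17). M₃ = 119, y₃ ≡ 4 (mod 5). m = 4×85×1 + 8×35×1 + 1×119×4 ≡ 501 (mod 595)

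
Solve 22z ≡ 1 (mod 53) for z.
22^(-1) ≡ 41 (mod 53). Verification: 22 × 41 = 902 ≡ 1 (mod 53)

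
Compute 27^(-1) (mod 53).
2

Using Extended Euclidean Algorithm:
gcd(27, 53) = 1
Bezout coefficients: 27 × 2 + 53 × -1 = 1
So 27 × 2 ≡ 1 (mod 53)
The inverse is 2 mod 53 = 2
Verification: 27 × 2 = 54 = 1 × 53 + 1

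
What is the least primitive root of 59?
2

A primitive root g modulo p has order p-1 = 58
Prime divisors of 58: [2, 29]
g is a primitive root iff g^(58/q) ≢ 1 (mod 59) for each prime divisor q
Testing small values:
  g = 2: 2^29 ≡ 58, 2^2 ≡ 4 (mod 59) → none is 1, primitive root!
The smallest primitive root is 2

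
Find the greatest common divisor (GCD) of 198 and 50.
2

Using the Euclidean algorithm:
198 = 3 × 50 + 48
50 = 1 × 48 + 2
48 = 24 × 2 + 0

GCD(198, 50) = 2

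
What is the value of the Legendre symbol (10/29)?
(10/29) = 10^{14} mod 29 = -1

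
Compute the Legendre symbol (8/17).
(8/17) = 8^{8} mod 17 = 1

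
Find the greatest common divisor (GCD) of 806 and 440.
2

Using the Euclidean algorithm:
806 = 1 × 440 + 366
440 = 1 × 366 + 74
366 = 4 × 74 + 70
74 = 1 × 70 + 4
70 = 17 × 4 + 2
4 = 2 × 2 + 0

GCD(806, 440) = 2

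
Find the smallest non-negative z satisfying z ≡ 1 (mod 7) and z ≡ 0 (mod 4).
M = 7 × 4 = 28. M₁ = 4, y₁ ≡ 2 (mod 7). M₂ = 7, y₂ ≡ 3 (mod 4). z = 1×4×2 + 0×7×3 ≡ 8 (mod 28)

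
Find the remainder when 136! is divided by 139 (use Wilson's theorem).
(138)! = (136)! × (137) × (138) ≡ -1 (mod 139). So (136)! ≡ -1 × [(138)(137)]^(-1) ≡ 69 (mod 139)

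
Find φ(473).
420

Prime factorization: 473 = 11 × 43
Using the formula φ(n) = n × Π(1 - 1/p) for each prime factor p:
φ(473) = 473 × (1 - 1/11) × (1 - 1/43)
φ(473) = 420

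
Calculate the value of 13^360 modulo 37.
Using Fermat: 13^{36} ≡ 1 (mod 37). 360 ≡ 0 (mod 36). So 13^{360} ≡ 13^{0} ≡ 1 (mod 37)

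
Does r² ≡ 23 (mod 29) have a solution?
By Euler's criterion: 23^{14} ≡ 1 (mod 29). Since this equals 1, 23 is a QR.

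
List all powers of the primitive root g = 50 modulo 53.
g^1, g^2, ..., g^{52} mod 53: {50, 9, 26, 28, 22, 40, 39, 42, 33, 7, 32, 10, 23, 37, 48, 15, 8, 29, 19, 49, 12, 17, 2, 47, 18, 52, 3, 44, 27, 25, 31, 13, 14, 11, 20, 46, 21, 43, 30, 16, 5, 38, 45, 24, 34, 4, 41, 36, 51, 6, 35, 1}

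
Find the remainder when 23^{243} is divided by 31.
By Fermat: 23^{30} ≡ 1 (mod 31). 243 = 8×30 + 3. So 23^{243} ≡ 23^{3} ≡ 15 (mod 31)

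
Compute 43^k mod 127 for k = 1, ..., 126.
g^1, g^2, ..., g^{126} mod 127: {43, 71, 5, 88, 101, 25, 59, 124, 125, 41, 112, 117, 78, 52, 77, 9, 6, 4, 45, 30, 20, 98, 23, 100, 109, 115, 119, 37, 67, 87, 58, 81, 54, 36, 24, 16, 53, 120, 80, 11, 92, 19, 55, 79, 95, 21, 14, 94, 105, 70, 89, 17, 96, 64, 85, 99, 66, 44, 114, 76, 93, 62, 126, 84, 56, 122, 39, 26, 102, 68, 3, 2, 86, 15, 10, 49, 75, 50, 118, 121, 123, 82, 97, 107, 29, 104, 27, 18, 12, 8, 90, 60, 40, 69, 46, 73, 91, 103, 111, 74, 7, 47, 116, 35, 108, 72, 48, 32, 106, 113, 33, 22, 57, 38, 110, 31, 63, 42, 28, 61, 83, 13, 51, 34, 65, 1}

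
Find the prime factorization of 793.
13 × 61

Divide by primes starting from smallest:
793 ÷ 13 = 61
61 ÷ 61 = 1

793 = 13 × 61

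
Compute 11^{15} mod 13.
5

Using successive squaring:
Binary expansion of 15: 1111
Powers of 11 mod 13 (each is the square of the previous):
  11^1 ≡ 11 (mod 13)
  11^2 ≡ 11² = 121 ≡ 4 (mod 13)
  11^4 ≡ 4² = 16 ≡ 3 (mod 13)
  11^8 ≡ 3² = 9 ≡ 9 (mod 13)
15 = 8 + 4 + 2 + 1, so 11^15 = 11^8 × 11^4 × 11^2 × 11^1 ≡ 9 × 3 × 4 × 11 (mod 13)
Multiplying step by step:
  9 × 3 = 27 ≡ 1 (mod 13)
  1 × 4 = 4 ≡ 4 (mod 13)
  4 × 11 = 44 ≡ 5 (mod 13)
Result: 11^15 ≡ 5 (mod 13)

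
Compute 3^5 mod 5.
5 = 4 + 1 (binary 101). Repeated squaring mod 5: 3^1 ≡ 3; 3^2 ≡ 3² = 9 ≡ 4; 3^4 ≡ 4² = 16 ≡ 1. Multiply: 3^5 = 3^4 × 3^1 ≡ 1 × 3 (mod 5): 1 × 3 = 3 ≡ 3. So 3^5 ≡ 3 (mod 5).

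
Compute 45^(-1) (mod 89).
2

Using Extended Euclidean Algorithm:
gcd(45, 89) = 1
Bezout coefficients: 45 × 2 + 89 × -1 = 1
So 45 × 2 ≡ 1 (mod 89)
The inverse is 2 mod 89 = 2
Verification: 45 × 2 = 90 = 1 × 89 + 1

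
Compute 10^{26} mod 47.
34

Using successive squaring:
Binary expansion of 26: 11010
Powers of 10 mod 47 (each is the square of the previous):
  10^1 ≡ 10 (mod 47)
  10^2 ≡ 10² = 100 ≡ 6 (mod 47)
  10^4 ≡ 6² = 36 ≡ 36 (mod 47)
  10^8 ≡ 36² = 1296 ≡ 27 (mod 47)
  10^16 ≡ 27² = 729 ≡ 24 (mod 47)
26 = 16 + 8 + 2, so 10^26 = 10^16 × 10^8 × 10^2 ≡ 24 × 27 × 6 (mod 47)
Multiplying step by step:
  24 × 27 = 648 ≡ 37 (mod 47)
  37 × 6 = 222 ≡ 34 (mod 47)
Result: 10^26 ≡ 34 (mod 47)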